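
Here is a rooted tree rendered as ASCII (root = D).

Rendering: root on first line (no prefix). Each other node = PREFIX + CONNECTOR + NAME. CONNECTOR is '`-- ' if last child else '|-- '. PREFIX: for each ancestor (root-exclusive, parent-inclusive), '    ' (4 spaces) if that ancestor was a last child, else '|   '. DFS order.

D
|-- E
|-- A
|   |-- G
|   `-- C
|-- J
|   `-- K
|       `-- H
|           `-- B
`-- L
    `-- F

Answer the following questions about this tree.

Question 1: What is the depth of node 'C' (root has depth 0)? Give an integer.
Path from root to C: D -> A -> C
Depth = number of edges = 2

Answer: 2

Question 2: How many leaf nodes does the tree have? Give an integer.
Leaves (nodes with no children): B, C, E, F, G

Answer: 5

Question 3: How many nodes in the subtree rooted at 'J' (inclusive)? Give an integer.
Subtree rooted at J contains: B, H, J, K
Count = 4

Answer: 4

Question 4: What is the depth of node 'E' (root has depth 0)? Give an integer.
Path from root to E: D -> E
Depth = number of edges = 1

Answer: 1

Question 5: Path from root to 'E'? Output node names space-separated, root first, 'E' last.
Answer: D E

Derivation:
Walk down from root: D -> E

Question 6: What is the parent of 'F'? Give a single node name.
Answer: L

Derivation:
Scan adjacency: F appears as child of L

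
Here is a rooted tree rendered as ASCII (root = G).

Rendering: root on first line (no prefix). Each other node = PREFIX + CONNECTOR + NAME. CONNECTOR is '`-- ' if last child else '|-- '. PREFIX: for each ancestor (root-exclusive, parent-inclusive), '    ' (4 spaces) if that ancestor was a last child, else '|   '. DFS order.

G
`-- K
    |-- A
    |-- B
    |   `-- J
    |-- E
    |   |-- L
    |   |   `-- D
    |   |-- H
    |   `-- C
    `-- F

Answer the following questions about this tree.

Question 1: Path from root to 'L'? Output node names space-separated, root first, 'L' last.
Walk down from root: G -> K -> E -> L

Answer: G K E L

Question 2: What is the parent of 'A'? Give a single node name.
Answer: K

Derivation:
Scan adjacency: A appears as child of K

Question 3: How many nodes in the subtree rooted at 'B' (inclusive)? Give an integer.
Subtree rooted at B contains: B, J
Count = 2

Answer: 2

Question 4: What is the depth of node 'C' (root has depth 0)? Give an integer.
Answer: 3

Derivation:
Path from root to C: G -> K -> E -> C
Depth = number of edges = 3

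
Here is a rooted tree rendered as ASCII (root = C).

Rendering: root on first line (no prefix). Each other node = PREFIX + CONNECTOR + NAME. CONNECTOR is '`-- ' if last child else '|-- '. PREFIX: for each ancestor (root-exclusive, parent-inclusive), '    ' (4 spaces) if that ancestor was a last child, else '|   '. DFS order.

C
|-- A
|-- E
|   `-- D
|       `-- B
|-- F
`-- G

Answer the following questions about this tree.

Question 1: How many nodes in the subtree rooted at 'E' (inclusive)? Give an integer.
Subtree rooted at E contains: B, D, E
Count = 3

Answer: 3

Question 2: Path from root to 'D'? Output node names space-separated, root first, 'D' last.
Answer: C E D

Derivation:
Walk down from root: C -> E -> D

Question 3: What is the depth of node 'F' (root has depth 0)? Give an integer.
Answer: 1

Derivation:
Path from root to F: C -> F
Depth = number of edges = 1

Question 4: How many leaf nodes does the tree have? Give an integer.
Leaves (nodes with no children): A, B, F, G

Answer: 4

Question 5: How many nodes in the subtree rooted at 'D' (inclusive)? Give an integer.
Answer: 2

Derivation:
Subtree rooted at D contains: B, D
Count = 2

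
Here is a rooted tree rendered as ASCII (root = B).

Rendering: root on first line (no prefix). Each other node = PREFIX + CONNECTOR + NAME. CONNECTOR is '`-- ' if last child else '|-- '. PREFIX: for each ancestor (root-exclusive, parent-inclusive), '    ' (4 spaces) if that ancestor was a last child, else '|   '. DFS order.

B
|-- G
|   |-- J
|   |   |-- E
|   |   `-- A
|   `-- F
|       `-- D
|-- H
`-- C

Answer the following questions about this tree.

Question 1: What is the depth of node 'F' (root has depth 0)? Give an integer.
Path from root to F: B -> G -> F
Depth = number of edges = 2

Answer: 2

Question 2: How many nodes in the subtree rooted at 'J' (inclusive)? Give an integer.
Subtree rooted at J contains: A, E, J
Count = 3

Answer: 3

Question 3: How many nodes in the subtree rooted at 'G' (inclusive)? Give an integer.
Subtree rooted at G contains: A, D, E, F, G, J
Count = 6

Answer: 6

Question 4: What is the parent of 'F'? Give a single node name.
Scan adjacency: F appears as child of G

Answer: G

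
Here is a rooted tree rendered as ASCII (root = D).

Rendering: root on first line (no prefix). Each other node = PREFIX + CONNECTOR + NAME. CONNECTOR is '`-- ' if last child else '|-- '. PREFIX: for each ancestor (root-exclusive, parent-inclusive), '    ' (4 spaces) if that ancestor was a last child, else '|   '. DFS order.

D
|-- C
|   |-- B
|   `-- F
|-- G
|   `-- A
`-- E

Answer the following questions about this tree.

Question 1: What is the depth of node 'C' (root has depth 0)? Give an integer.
Answer: 1

Derivation:
Path from root to C: D -> C
Depth = number of edges = 1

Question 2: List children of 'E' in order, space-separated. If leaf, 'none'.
Answer: none

Derivation:
Node E's children (from adjacency): (leaf)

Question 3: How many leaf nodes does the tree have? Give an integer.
Answer: 4

Derivation:
Leaves (nodes with no children): A, B, E, F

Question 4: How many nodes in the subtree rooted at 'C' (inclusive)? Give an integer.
Answer: 3

Derivation:
Subtree rooted at C contains: B, C, F
Count = 3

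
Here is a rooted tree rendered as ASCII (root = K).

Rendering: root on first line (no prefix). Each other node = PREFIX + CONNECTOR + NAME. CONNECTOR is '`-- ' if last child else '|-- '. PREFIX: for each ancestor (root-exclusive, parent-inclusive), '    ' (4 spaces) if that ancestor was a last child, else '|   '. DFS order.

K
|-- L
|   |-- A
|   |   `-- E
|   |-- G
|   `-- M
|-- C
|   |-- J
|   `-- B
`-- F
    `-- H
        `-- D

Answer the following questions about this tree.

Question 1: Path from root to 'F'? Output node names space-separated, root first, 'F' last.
Answer: K F

Derivation:
Walk down from root: K -> F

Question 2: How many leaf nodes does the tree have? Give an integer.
Leaves (nodes with no children): B, D, E, G, J, M

Answer: 6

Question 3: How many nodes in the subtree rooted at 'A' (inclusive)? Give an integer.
Subtree rooted at A contains: A, E
Count = 2

Answer: 2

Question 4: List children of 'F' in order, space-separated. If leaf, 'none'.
Answer: H

Derivation:
Node F's children (from adjacency): H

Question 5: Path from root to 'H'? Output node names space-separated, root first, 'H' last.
Answer: K F H

Derivation:
Walk down from root: K -> F -> H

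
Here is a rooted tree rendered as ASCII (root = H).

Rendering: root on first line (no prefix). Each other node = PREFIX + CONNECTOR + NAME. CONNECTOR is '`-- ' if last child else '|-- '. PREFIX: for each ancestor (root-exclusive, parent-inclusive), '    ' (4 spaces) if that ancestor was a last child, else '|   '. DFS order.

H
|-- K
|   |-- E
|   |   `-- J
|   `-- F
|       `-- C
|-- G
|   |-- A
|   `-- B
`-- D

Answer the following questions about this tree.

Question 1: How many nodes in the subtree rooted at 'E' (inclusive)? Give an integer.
Answer: 2

Derivation:
Subtree rooted at E contains: E, J
Count = 2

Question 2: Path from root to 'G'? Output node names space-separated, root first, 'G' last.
Answer: H G

Derivation:
Walk down from root: H -> G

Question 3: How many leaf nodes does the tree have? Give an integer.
Leaves (nodes with no children): A, B, C, D, J

Answer: 5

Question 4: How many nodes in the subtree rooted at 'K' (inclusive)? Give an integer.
Answer: 5

Derivation:
Subtree rooted at K contains: C, E, F, J, K
Count = 5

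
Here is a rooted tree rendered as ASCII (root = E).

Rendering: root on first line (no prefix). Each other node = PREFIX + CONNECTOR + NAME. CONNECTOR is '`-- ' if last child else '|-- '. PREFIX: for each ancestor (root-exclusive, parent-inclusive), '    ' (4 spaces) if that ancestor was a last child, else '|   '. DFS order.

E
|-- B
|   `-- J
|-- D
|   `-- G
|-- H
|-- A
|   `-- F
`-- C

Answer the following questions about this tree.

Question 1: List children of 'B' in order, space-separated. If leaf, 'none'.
Node B's children (from adjacency): J

Answer: J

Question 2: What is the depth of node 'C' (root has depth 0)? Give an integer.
Path from root to C: E -> C
Depth = number of edges = 1

Answer: 1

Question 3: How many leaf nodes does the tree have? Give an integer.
Leaves (nodes with no children): C, F, G, H, J

Answer: 5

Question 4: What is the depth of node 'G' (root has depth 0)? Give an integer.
Answer: 2

Derivation:
Path from root to G: E -> D -> G
Depth = number of edges = 2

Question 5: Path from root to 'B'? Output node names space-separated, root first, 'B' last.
Answer: E B

Derivation:
Walk down from root: E -> B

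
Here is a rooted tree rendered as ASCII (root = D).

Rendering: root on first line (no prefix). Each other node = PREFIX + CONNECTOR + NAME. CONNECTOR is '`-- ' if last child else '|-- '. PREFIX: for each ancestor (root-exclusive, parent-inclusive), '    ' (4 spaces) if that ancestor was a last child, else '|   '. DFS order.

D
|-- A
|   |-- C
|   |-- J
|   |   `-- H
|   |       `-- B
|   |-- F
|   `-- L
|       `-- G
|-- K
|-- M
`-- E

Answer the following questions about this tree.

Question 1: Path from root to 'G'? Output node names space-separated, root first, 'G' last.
Walk down from root: D -> A -> L -> G

Answer: D A L G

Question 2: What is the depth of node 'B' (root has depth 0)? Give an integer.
Path from root to B: D -> A -> J -> H -> B
Depth = number of edges = 4

Answer: 4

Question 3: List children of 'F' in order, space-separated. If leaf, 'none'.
Node F's children (from adjacency): (leaf)

Answer: none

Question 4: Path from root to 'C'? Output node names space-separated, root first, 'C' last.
Answer: D A C

Derivation:
Walk down from root: D -> A -> C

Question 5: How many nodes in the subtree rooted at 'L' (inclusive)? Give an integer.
Subtree rooted at L contains: G, L
Count = 2

Answer: 2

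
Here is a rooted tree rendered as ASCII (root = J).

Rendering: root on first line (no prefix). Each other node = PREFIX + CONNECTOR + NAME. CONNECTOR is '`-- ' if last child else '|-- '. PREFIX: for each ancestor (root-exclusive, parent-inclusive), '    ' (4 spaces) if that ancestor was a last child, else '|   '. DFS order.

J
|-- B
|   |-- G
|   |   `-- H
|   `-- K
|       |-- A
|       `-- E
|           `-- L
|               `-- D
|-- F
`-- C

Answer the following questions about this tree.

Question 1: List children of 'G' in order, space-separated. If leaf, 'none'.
Node G's children (from adjacency): H

Answer: H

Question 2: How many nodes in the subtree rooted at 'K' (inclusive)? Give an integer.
Answer: 5

Derivation:
Subtree rooted at K contains: A, D, E, K, L
Count = 5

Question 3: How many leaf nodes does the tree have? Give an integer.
Answer: 5

Derivation:
Leaves (nodes with no children): A, C, D, F, H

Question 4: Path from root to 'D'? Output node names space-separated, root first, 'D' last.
Answer: J B K E L D

Derivation:
Walk down from root: J -> B -> K -> E -> L -> D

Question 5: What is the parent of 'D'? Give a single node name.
Scan adjacency: D appears as child of L

Answer: L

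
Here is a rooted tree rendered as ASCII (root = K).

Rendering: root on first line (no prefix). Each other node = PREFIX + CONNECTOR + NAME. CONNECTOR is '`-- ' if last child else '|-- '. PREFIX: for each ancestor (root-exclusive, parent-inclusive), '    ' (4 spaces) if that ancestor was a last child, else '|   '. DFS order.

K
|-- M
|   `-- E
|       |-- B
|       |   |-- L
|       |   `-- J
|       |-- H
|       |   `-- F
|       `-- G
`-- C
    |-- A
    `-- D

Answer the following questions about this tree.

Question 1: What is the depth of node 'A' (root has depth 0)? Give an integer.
Path from root to A: K -> C -> A
Depth = number of edges = 2

Answer: 2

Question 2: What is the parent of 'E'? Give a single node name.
Scan adjacency: E appears as child of M

Answer: M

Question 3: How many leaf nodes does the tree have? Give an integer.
Leaves (nodes with no children): A, D, F, G, J, L

Answer: 6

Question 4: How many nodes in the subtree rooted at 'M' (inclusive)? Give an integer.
Answer: 8

Derivation:
Subtree rooted at M contains: B, E, F, G, H, J, L, M
Count = 8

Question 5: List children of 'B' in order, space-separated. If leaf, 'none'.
Answer: L J

Derivation:
Node B's children (from adjacency): L, J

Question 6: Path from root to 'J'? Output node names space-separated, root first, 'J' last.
Answer: K M E B J

Derivation:
Walk down from root: K -> M -> E -> B -> J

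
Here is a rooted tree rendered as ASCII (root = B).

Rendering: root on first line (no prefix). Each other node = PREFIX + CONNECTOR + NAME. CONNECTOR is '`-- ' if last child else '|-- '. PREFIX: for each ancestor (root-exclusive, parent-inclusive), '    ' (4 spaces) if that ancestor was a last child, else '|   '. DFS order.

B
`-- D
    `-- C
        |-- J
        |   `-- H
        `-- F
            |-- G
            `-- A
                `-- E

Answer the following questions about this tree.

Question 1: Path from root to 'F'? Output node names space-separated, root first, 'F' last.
Answer: B D C F

Derivation:
Walk down from root: B -> D -> C -> F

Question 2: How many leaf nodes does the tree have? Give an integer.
Answer: 3

Derivation:
Leaves (nodes with no children): E, G, H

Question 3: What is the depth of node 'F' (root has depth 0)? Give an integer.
Path from root to F: B -> D -> C -> F
Depth = number of edges = 3

Answer: 3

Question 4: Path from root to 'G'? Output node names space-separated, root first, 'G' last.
Answer: B D C F G

Derivation:
Walk down from root: B -> D -> C -> F -> G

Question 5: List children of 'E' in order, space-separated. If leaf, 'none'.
Node E's children (from adjacency): (leaf)

Answer: none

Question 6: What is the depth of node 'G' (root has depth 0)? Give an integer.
Answer: 4

Derivation:
Path from root to G: B -> D -> C -> F -> G
Depth = number of edges = 4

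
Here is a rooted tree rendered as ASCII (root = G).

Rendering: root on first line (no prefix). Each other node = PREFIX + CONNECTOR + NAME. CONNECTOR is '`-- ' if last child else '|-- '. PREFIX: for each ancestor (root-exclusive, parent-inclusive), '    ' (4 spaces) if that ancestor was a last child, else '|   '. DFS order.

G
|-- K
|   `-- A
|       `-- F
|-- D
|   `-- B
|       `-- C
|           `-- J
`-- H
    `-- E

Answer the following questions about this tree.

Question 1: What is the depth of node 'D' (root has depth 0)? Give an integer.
Answer: 1

Derivation:
Path from root to D: G -> D
Depth = number of edges = 1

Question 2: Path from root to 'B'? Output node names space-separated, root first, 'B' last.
Walk down from root: G -> D -> B

Answer: G D B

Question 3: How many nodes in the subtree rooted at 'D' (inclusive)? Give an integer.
Answer: 4

Derivation:
Subtree rooted at D contains: B, C, D, J
Count = 4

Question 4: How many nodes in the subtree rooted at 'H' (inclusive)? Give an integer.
Answer: 2

Derivation:
Subtree rooted at H contains: E, H
Count = 2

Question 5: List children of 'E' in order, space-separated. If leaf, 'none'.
Answer: none

Derivation:
Node E's children (from adjacency): (leaf)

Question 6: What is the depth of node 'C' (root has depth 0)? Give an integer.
Path from root to C: G -> D -> B -> C
Depth = number of edges = 3

Answer: 3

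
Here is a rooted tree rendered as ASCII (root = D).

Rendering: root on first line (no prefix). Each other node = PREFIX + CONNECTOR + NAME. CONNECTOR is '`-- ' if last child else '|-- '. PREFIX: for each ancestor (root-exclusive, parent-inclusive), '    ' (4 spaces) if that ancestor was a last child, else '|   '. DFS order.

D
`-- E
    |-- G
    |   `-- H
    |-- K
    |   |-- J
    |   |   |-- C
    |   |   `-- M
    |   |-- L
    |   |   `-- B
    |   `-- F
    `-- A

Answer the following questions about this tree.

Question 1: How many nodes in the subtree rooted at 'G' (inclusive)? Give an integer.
Answer: 2

Derivation:
Subtree rooted at G contains: G, H
Count = 2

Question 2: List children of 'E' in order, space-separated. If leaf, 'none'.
Node E's children (from adjacency): G, K, A

Answer: G K A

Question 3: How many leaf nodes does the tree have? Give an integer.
Answer: 6

Derivation:
Leaves (nodes with no children): A, B, C, F, H, M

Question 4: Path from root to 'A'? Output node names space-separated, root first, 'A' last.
Walk down from root: D -> E -> A

Answer: D E A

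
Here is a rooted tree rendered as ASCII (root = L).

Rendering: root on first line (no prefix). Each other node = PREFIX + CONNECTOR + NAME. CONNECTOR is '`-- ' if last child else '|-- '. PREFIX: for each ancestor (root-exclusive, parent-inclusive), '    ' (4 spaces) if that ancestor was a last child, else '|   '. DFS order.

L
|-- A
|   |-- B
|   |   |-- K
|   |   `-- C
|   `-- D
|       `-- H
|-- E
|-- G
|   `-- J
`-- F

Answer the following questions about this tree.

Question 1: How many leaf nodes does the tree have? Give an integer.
Leaves (nodes with no children): C, E, F, H, J, K

Answer: 6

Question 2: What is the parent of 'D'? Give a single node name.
Scan adjacency: D appears as child of A

Answer: A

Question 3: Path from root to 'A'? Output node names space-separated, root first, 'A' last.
Walk down from root: L -> A

Answer: L A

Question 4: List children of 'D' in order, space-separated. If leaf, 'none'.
Answer: H

Derivation:
Node D's children (from adjacency): H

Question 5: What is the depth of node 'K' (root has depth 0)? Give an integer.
Path from root to K: L -> A -> B -> K
Depth = number of edges = 3

Answer: 3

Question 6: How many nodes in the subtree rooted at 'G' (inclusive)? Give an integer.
Answer: 2

Derivation:
Subtree rooted at G contains: G, J
Count = 2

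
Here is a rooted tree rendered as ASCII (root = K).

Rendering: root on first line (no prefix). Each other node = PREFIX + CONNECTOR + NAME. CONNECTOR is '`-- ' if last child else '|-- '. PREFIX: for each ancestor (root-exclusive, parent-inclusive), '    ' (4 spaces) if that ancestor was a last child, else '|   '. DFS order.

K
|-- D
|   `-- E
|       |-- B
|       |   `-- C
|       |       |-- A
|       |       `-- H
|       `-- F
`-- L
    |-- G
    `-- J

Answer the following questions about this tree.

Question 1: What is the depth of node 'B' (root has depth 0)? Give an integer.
Path from root to B: K -> D -> E -> B
Depth = number of edges = 3

Answer: 3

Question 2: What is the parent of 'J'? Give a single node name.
Answer: L

Derivation:
Scan adjacency: J appears as child of L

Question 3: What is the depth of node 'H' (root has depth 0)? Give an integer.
Path from root to H: K -> D -> E -> B -> C -> H
Depth = number of edges = 5

Answer: 5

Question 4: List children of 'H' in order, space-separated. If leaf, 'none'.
Node H's children (from adjacency): (leaf)

Answer: none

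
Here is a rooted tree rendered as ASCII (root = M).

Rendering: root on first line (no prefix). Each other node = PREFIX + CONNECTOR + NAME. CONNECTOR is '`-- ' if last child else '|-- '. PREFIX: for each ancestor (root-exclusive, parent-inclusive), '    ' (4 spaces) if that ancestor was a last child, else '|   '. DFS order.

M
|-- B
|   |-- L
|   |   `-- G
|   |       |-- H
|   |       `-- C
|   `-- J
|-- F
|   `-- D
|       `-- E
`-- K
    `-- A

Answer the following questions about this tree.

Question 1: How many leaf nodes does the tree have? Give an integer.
Leaves (nodes with no children): A, C, E, H, J

Answer: 5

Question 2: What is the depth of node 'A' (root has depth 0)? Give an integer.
Path from root to A: M -> K -> A
Depth = number of edges = 2

Answer: 2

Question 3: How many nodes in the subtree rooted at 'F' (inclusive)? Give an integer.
Subtree rooted at F contains: D, E, F
Count = 3

Answer: 3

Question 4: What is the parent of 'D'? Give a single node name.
Answer: F

Derivation:
Scan adjacency: D appears as child of F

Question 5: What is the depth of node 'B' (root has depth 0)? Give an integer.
Path from root to B: M -> B
Depth = number of edges = 1

Answer: 1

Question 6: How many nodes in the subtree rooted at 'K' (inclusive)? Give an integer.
Subtree rooted at K contains: A, K
Count = 2

Answer: 2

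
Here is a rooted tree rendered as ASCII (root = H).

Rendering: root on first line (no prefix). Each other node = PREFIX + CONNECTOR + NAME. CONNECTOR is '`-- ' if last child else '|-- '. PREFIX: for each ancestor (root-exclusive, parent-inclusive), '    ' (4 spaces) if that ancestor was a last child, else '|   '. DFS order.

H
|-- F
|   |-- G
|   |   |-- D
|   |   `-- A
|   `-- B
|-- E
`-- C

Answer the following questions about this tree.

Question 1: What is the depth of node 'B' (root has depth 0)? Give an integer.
Answer: 2

Derivation:
Path from root to B: H -> F -> B
Depth = number of edges = 2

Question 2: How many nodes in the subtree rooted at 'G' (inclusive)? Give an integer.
Answer: 3

Derivation:
Subtree rooted at G contains: A, D, G
Count = 3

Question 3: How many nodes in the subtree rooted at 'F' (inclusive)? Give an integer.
Subtree rooted at F contains: A, B, D, F, G
Count = 5

Answer: 5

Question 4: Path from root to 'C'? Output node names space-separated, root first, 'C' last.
Answer: H C

Derivation:
Walk down from root: H -> C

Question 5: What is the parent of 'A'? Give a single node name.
Answer: G

Derivation:
Scan adjacency: A appears as child of G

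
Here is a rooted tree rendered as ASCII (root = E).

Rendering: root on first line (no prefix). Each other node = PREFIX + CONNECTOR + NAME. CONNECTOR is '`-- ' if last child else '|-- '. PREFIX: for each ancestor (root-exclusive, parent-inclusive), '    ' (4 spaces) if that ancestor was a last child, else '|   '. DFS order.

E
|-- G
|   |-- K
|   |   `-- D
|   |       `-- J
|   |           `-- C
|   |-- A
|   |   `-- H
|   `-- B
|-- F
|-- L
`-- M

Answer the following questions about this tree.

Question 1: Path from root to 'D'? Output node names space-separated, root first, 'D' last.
Answer: E G K D

Derivation:
Walk down from root: E -> G -> K -> D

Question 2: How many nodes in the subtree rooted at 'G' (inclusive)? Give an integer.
Subtree rooted at G contains: A, B, C, D, G, H, J, K
Count = 8

Answer: 8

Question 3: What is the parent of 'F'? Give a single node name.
Scan adjacency: F appears as child of E

Answer: E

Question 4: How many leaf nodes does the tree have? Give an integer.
Answer: 6

Derivation:
Leaves (nodes with no children): B, C, F, H, L, M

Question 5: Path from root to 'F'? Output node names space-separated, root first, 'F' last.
Answer: E F

Derivation:
Walk down from root: E -> F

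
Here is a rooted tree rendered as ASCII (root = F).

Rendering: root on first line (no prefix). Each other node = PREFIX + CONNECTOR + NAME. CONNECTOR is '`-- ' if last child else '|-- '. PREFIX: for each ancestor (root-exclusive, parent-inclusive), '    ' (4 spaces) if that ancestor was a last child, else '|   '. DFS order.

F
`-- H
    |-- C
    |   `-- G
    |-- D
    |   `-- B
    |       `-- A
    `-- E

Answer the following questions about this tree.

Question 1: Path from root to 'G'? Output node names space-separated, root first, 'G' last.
Walk down from root: F -> H -> C -> G

Answer: F H C G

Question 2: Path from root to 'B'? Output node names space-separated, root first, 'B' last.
Walk down from root: F -> H -> D -> B

Answer: F H D B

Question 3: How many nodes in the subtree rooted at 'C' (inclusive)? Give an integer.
Subtree rooted at C contains: C, G
Count = 2

Answer: 2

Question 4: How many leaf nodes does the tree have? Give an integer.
Leaves (nodes with no children): A, E, G

Answer: 3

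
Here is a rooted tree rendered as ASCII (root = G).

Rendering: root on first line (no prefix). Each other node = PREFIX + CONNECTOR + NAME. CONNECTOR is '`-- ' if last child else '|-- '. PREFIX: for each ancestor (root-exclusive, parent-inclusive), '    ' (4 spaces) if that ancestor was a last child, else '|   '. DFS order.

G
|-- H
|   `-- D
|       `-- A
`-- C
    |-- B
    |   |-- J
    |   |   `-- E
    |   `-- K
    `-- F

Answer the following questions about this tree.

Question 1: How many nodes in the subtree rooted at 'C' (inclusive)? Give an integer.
Subtree rooted at C contains: B, C, E, F, J, K
Count = 6

Answer: 6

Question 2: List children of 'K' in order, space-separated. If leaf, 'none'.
Answer: none

Derivation:
Node K's children (from adjacency): (leaf)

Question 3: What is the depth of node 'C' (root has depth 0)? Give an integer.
Answer: 1

Derivation:
Path from root to C: G -> C
Depth = number of edges = 1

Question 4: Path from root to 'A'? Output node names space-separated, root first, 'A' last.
Answer: G H D A

Derivation:
Walk down from root: G -> H -> D -> A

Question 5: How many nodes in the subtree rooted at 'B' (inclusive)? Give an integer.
Answer: 4

Derivation:
Subtree rooted at B contains: B, E, J, K
Count = 4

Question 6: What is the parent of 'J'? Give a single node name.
Scan adjacency: J appears as child of B

Answer: B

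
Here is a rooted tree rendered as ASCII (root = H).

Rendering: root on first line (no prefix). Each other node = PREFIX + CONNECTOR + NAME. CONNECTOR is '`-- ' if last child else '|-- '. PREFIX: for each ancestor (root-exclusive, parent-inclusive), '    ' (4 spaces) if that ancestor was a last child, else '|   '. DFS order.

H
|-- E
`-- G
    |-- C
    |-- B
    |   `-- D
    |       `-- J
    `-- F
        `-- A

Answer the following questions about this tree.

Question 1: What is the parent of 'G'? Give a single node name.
Scan adjacency: G appears as child of H

Answer: H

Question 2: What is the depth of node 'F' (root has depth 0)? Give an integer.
Path from root to F: H -> G -> F
Depth = number of edges = 2

Answer: 2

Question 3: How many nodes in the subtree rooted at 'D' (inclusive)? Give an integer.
Answer: 2

Derivation:
Subtree rooted at D contains: D, J
Count = 2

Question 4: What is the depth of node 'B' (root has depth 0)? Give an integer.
Answer: 2

Derivation:
Path from root to B: H -> G -> B
Depth = number of edges = 2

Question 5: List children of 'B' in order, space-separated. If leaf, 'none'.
Answer: D

Derivation:
Node B's children (from adjacency): D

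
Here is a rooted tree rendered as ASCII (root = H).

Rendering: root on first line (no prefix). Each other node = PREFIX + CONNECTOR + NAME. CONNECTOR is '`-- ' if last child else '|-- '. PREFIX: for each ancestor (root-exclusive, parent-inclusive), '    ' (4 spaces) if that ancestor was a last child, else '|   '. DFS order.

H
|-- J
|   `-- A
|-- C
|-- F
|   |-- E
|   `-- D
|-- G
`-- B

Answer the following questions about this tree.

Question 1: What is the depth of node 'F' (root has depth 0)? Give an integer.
Answer: 1

Derivation:
Path from root to F: H -> F
Depth = number of edges = 1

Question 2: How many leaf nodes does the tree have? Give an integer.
Leaves (nodes with no children): A, B, C, D, E, G

Answer: 6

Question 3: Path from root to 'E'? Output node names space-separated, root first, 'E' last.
Walk down from root: H -> F -> E

Answer: H F E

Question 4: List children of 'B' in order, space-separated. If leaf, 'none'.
Answer: none

Derivation:
Node B's children (from adjacency): (leaf)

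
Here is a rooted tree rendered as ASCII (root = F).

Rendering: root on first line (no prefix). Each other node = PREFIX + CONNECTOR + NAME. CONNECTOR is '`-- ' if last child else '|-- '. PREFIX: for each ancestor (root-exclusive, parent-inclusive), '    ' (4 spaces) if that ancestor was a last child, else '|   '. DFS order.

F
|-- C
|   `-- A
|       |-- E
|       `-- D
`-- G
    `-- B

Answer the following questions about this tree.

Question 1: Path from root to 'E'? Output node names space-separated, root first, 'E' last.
Walk down from root: F -> C -> A -> E

Answer: F C A E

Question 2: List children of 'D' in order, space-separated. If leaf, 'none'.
Node D's children (from adjacency): (leaf)

Answer: none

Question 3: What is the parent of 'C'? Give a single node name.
Scan adjacency: C appears as child of F

Answer: F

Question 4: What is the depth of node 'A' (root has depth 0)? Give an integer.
Answer: 2

Derivation:
Path from root to A: F -> C -> A
Depth = number of edges = 2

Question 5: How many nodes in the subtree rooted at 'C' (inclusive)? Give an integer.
Answer: 4

Derivation:
Subtree rooted at C contains: A, C, D, E
Count = 4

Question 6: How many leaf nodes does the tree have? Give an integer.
Answer: 3

Derivation:
Leaves (nodes with no children): B, D, E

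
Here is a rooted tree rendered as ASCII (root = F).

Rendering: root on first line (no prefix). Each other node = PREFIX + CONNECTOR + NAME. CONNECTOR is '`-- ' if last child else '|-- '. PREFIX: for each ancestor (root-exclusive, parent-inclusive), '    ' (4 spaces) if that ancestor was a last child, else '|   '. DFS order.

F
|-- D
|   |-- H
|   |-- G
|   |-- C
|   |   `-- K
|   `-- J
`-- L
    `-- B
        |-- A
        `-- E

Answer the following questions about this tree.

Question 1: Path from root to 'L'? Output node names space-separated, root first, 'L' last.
Answer: F L

Derivation:
Walk down from root: F -> L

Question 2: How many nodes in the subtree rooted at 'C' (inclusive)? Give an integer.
Subtree rooted at C contains: C, K
Count = 2

Answer: 2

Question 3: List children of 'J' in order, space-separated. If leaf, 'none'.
Answer: none

Derivation:
Node J's children (from adjacency): (leaf)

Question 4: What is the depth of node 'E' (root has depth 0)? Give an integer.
Path from root to E: F -> L -> B -> E
Depth = number of edges = 3

Answer: 3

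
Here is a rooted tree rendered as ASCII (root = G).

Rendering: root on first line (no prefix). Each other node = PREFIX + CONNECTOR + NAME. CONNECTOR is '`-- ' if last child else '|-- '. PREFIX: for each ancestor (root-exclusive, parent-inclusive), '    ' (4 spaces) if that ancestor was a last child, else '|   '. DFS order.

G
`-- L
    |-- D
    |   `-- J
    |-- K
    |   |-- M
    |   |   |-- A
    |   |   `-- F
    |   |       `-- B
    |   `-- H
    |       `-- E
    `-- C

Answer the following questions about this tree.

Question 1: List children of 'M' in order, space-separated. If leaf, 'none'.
Answer: A F

Derivation:
Node M's children (from adjacency): A, F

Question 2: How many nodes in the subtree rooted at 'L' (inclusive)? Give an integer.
Answer: 11

Derivation:
Subtree rooted at L contains: A, B, C, D, E, F, H, J, K, L, M
Count = 11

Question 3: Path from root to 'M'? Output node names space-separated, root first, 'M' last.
Walk down from root: G -> L -> K -> M

Answer: G L K M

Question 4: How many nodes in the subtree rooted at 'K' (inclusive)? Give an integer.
Subtree rooted at K contains: A, B, E, F, H, K, M
Count = 7

Answer: 7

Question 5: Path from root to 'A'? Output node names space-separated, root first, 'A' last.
Answer: G L K M A

Derivation:
Walk down from root: G -> L -> K -> M -> A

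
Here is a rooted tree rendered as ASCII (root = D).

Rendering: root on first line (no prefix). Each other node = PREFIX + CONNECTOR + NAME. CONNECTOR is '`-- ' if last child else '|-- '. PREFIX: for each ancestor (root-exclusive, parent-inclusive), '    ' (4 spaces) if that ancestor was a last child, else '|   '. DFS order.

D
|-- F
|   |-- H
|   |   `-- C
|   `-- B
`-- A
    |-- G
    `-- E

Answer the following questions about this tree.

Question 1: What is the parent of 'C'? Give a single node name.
Scan adjacency: C appears as child of H

Answer: H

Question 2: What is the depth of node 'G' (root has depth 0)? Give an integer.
Path from root to G: D -> A -> G
Depth = number of edges = 2

Answer: 2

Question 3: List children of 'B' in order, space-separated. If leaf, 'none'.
Node B's children (from adjacency): (leaf)

Answer: none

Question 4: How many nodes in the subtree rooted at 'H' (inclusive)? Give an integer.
Subtree rooted at H contains: C, H
Count = 2

Answer: 2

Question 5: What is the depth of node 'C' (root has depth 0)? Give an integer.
Answer: 3

Derivation:
Path from root to C: D -> F -> H -> C
Depth = number of edges = 3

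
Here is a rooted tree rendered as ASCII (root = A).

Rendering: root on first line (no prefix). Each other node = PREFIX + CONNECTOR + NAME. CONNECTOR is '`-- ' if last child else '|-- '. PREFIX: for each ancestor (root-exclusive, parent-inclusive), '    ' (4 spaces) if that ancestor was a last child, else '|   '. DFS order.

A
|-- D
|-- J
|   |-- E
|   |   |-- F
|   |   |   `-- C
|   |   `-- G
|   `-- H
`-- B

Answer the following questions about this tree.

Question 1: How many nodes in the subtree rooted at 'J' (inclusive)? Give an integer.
Answer: 6

Derivation:
Subtree rooted at J contains: C, E, F, G, H, J
Count = 6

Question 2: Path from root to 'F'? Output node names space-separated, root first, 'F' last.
Walk down from root: A -> J -> E -> F

Answer: A J E F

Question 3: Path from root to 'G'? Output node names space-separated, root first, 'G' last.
Answer: A J E G

Derivation:
Walk down from root: A -> J -> E -> G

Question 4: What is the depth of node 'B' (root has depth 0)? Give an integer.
Answer: 1

Derivation:
Path from root to B: A -> B
Depth = number of edges = 1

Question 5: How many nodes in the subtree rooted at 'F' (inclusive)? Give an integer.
Subtree rooted at F contains: C, F
Count = 2

Answer: 2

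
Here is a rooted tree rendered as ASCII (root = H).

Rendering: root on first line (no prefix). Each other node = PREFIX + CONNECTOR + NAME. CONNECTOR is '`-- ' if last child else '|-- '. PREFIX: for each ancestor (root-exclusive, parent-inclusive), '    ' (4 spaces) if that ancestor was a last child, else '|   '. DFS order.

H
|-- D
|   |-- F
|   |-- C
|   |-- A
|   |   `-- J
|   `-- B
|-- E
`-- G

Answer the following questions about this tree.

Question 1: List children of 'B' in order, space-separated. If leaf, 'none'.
Answer: none

Derivation:
Node B's children (from adjacency): (leaf)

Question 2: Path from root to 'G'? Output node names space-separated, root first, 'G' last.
Walk down from root: H -> G

Answer: H G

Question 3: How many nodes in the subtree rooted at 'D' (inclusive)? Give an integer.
Subtree rooted at D contains: A, B, C, D, F, J
Count = 6

Answer: 6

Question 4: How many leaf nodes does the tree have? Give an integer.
Answer: 6

Derivation:
Leaves (nodes with no children): B, C, E, F, G, J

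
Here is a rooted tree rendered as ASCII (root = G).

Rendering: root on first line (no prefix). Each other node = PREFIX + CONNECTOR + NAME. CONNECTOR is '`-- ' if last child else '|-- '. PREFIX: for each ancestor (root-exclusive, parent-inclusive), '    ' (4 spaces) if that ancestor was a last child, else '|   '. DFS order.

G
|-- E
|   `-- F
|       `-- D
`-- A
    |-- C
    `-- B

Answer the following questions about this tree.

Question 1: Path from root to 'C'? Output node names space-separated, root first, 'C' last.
Walk down from root: G -> A -> C

Answer: G A C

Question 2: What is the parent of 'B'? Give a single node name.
Answer: A

Derivation:
Scan adjacency: B appears as child of A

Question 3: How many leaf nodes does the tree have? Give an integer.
Answer: 3

Derivation:
Leaves (nodes with no children): B, C, D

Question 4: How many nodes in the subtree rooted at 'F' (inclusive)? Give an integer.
Answer: 2

Derivation:
Subtree rooted at F contains: D, F
Count = 2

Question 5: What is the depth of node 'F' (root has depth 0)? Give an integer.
Answer: 2

Derivation:
Path from root to F: G -> E -> F
Depth = number of edges = 2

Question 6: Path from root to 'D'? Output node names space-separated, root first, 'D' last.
Answer: G E F D

Derivation:
Walk down from root: G -> E -> F -> D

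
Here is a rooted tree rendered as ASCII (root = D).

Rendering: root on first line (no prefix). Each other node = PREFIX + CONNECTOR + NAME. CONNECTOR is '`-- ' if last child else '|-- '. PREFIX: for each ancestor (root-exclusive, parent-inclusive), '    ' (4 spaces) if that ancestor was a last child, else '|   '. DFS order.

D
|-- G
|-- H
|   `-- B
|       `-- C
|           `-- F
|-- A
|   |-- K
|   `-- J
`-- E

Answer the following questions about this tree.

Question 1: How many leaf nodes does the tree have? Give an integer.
Answer: 5

Derivation:
Leaves (nodes with no children): E, F, G, J, K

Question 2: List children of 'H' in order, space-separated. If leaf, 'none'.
Answer: B

Derivation:
Node H's children (from adjacency): B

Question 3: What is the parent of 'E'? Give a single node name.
Answer: D

Derivation:
Scan adjacency: E appears as child of D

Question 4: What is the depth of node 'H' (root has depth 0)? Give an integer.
Answer: 1

Derivation:
Path from root to H: D -> H
Depth = number of edges = 1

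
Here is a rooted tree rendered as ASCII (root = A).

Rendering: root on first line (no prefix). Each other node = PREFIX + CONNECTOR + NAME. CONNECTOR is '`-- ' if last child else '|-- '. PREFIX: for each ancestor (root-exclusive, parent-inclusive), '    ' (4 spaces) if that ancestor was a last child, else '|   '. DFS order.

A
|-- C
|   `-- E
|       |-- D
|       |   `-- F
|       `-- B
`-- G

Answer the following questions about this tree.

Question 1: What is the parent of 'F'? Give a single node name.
Scan adjacency: F appears as child of D

Answer: D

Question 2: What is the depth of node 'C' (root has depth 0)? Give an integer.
Path from root to C: A -> C
Depth = number of edges = 1

Answer: 1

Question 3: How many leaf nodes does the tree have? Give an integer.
Leaves (nodes with no children): B, F, G

Answer: 3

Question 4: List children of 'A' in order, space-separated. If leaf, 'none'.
Answer: C G

Derivation:
Node A's children (from adjacency): C, G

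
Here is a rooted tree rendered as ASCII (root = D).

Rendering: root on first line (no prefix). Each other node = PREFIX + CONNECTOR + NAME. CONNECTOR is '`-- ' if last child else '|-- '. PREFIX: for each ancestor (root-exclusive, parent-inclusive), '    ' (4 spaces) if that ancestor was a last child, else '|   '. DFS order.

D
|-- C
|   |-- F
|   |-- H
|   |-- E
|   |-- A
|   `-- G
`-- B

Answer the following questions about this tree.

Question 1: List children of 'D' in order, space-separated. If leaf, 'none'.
Answer: C B

Derivation:
Node D's children (from adjacency): C, B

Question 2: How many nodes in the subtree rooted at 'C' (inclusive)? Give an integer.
Answer: 6

Derivation:
Subtree rooted at C contains: A, C, E, F, G, H
Count = 6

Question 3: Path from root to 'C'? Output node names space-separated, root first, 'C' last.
Walk down from root: D -> C

Answer: D C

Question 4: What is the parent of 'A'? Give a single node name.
Scan adjacency: A appears as child of C

Answer: C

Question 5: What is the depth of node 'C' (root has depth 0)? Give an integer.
Answer: 1

Derivation:
Path from root to C: D -> C
Depth = number of edges = 1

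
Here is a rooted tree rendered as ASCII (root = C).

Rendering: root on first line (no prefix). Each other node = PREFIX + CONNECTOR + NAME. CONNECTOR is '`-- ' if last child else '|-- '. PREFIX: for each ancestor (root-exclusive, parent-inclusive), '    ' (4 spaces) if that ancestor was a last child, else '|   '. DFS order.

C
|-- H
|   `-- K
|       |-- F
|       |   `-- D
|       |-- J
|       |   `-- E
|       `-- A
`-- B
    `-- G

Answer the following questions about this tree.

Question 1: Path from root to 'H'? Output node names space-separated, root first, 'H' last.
Walk down from root: C -> H

Answer: C H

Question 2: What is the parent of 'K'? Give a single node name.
Answer: H

Derivation:
Scan adjacency: K appears as child of H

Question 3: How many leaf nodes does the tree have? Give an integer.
Leaves (nodes with no children): A, D, E, G

Answer: 4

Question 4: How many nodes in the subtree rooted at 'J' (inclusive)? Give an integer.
Answer: 2

Derivation:
Subtree rooted at J contains: E, J
Count = 2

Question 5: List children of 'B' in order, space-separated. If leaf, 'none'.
Answer: G

Derivation:
Node B's children (from adjacency): G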